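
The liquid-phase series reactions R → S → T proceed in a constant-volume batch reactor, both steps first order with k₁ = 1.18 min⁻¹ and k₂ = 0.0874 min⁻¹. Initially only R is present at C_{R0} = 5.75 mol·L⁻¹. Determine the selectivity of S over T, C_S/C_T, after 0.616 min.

32.8

For first-order series with pure R initially, C_S(t) = k₁C_{R0}/(k₂−k₁)·(e^(−k₁t) − e^(−k₂t)).
e^(−k₁t) = e^(−1.18×0.616) = e^(−0.7269) = 0.4834; e^(−k₂t) = e^(−0.05384) = 0.9476.
C_S = 1.18×5.75/(0.0874−1.18) × (0.4834−0.9476) = (-6.210)×(-0.4642) = 2.882 mol·L⁻¹.
C_R = C_{R0}e^(−k₁t) = 2.780 mol·L⁻¹, so C_T = C_{R0}−C_R−C_S = 0.08789 mol·L⁻¹; C_S/C_T = 32.8.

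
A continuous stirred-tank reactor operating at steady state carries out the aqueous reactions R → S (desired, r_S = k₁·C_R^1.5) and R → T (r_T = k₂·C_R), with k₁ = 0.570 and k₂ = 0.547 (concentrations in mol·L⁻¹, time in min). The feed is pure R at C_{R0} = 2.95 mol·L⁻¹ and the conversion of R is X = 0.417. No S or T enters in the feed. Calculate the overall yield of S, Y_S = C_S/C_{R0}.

Exit C_R = C_{R0}(1−X) = 2.95×0.583 = 1.720 mol·L⁻¹.
A CSTR operates uniformly at the exit composition, giving r_S = 1.286 and r_T = 0.9408 (each k·C_R^n at C_R = 1.720).
Fraction of consumed R going to S: r_S/(r_S+r_T) = 0.5774.
C_S = 0.5774·C_{R0}·X = 0.5774×2.95×0.417 = 0.710 mol·L⁻¹; Y_S = C_S/C_{R0} = 0.241.

0.241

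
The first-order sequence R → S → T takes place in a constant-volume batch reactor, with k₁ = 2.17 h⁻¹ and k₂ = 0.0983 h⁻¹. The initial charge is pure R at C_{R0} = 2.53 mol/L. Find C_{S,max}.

At the optimum, C_{S,max}/C_{R0} = (k₁/k₂)^[k₂/(k₂−k₁)].
= (2.17/0.0983)^(0.0983/(0.0983−2.17)) = (22.08)^(-0.04745) = 0.8634.
C_{S,max} = 0.8634×2.53 = 2.18 mol/L.

2.18 mol/L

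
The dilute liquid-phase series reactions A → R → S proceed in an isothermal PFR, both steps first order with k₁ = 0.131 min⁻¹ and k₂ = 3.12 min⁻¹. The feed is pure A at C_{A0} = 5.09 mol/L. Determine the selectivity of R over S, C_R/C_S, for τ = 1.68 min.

For first-order series with pure A initially, C_R(τ) = k₁C_{A0}/(k₂−k₁)·(e^(−k₁τ) − e^(−k₂τ)).
e^(−k₁τ) = e^(−0.131×1.68) = e^(−0.2201) = 0.8025; e^(−k₂τ) = e^(−5.242) = 0.005292.
C_R = 0.131×5.09/(3.12−0.131) × (0.8025−0.005292) = 0.2231×0.7972 = 0.1778 mol/L.
C_A = C_{A0}e^(−k₁τ) = 4.084 mol/L, so C_S = C_{A0}−C_A−C_R = 0.8277 mol/L; C_R/C_S = 0.215.

0.215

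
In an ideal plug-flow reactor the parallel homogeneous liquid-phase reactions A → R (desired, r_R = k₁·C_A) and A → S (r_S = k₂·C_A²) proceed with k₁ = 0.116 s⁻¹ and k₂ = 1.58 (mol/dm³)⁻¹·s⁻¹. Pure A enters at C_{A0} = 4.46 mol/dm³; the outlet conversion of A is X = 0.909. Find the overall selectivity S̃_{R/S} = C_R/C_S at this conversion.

C_A = C_{A0}(1−X) = 0.4059 mol/dm³.
Along a PFR/batch, dC_R/dC_A = −r_R/(r_R+r_S) = −k₁/(k₁+k₂·C_A).
Integrating from C_{A0} to C_A: C_R = (0.116/1.58)·ln[(0.116+1.58·4.46)/(0.116+1.58·0.406)] = 0.07342·ln(7.163/0.7573) = 0.1650 mol/dm³.
C_S = (C_{A0}−C_A)−C_R = 3.889 mol/dm³; S̃_{R/S} = 0.1650/3.889 = 0.0424.

0.0424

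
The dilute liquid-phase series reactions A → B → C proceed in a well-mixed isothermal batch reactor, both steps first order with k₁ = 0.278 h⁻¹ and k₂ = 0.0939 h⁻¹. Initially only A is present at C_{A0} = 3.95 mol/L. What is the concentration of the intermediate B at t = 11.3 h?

For first-order series with pure A initially, C_B(t) = k₁C_{A0}/(k₂−k₁)·(e^(−k₁t) − e^(−k₂t)).
e^(−k₁t) = e^(−0.278×11.3) = e^(−3.141) = 0.04322; e^(−k₂t) = e^(−1.061) = 0.3461.
C_B = 0.278×3.95/(0.0939−0.278) × (0.04322−0.3461) = (-5.965)×(-0.3029) = 1.806 mol/L.

1.81 mol/L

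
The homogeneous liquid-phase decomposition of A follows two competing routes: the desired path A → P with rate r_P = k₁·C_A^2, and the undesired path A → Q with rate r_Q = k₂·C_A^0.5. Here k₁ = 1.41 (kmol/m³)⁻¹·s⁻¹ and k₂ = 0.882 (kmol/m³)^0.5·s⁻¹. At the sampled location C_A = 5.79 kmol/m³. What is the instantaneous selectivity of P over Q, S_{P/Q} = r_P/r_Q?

22.3

S_{P/Q} = r_P/r_Q = (k₁·C_A^2)/(k₂·C_A^0.5) = (k₁/k₂)·C_A^1.5.
= (1.41×5.790^2) / (0.882×5.790^0.5) = 47.27/2.122 = 22.3.
Since the desired path is higher order in A, keeping C_A high (PFR or concentrated feed) favours P.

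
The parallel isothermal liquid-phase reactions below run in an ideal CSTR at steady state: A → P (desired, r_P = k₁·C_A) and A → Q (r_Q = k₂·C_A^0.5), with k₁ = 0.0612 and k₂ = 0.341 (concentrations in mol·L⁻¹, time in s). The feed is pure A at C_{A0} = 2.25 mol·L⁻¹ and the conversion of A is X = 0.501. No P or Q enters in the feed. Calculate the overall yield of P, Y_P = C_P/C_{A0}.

Exit C_A = C_{A0}(1−X) = 2.25×0.499 = 1.123 mol·L⁻¹.
Rates in a CSTR are evaluated at the outlet concentration: r_P = 0.0612×1.123 = 0.06871, r_Q = 0.341×1.123^0.5 = 0.3613.
Fraction of consumed A going to P: r_P/(r_P+r_Q) = 0.1598.
C_P = 0.1598·C_{A0}·X = 0.1598×2.25×0.501 = 0.180 mol·L⁻¹; Y_P = C_P/C_{A0} = 0.0801.

0.0801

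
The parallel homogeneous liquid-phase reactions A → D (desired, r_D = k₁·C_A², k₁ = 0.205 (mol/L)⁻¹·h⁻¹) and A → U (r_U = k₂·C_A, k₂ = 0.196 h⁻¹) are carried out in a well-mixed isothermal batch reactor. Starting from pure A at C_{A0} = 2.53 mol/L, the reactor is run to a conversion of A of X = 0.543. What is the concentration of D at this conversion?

C_A = C_{A0}(1−X) = 1.156 mol/L.
Along a PFR/batch, dC_U/dC_A = −r_U/(r_D+r_U) = −k₂/(k₂+k₁·C_A).
Integrating from C_{A0} to C_A: C_U = (0.196/0.205)·ln[(0.196+0.205·2.53)/(0.196+0.205·1.16)] = 0.9561·ln(0.7147/0.4330) = 0.4790 mol/L.
Then C_D = (C_{A0}−C_A) − C_U = 1.374 − 0.4790 = 0.8948 mol/L.

0.895 mol/L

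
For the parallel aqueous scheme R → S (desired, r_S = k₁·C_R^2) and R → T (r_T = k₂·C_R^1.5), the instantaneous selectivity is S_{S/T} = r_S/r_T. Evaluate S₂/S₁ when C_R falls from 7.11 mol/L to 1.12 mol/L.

0.397

S_{S/T} = (k₁/k₂)·C_R^0.5, so S₂/S₁ = (C_{R,2}/C_{R,1})^0.5.
= (1.12/7.11)^0.5 = (0.1575)^0.5 = 0.397.
Selectivity toward S falls as C_R falls — high-concentration operation is favoured.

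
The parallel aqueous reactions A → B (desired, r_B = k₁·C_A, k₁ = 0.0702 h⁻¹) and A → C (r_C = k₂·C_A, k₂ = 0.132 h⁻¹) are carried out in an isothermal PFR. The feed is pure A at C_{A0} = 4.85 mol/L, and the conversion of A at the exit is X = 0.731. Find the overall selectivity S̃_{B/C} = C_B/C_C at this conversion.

C_A = C_{A0}(1−X) = 1.305 mol/L.
Both paths are first order in A, so the instantaneous fraction to B is constant: dC_B/d(−C_A) = k₁/(k₁+k₂) = 0.3472.
C_B = 0.3472·(C_{A0}−C_A) = 0.3472×3.545 = 1.23 mol/L.
C_C = (C_{A0}−C_A)−C_B = 2.314 mol/L; S̃_{B/C} = 1.231/2.314 = 0.532.

0.532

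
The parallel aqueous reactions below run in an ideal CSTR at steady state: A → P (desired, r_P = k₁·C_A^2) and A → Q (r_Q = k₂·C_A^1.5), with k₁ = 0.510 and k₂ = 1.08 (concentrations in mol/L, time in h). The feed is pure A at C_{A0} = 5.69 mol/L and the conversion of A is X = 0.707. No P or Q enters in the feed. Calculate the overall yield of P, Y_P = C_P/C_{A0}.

0.268

Exit C_A = C_{A0}(1−X) = 5.69×0.293 = 1.667 mol/L.
A CSTR operates uniformly at the exit composition, giving r_P = 1.418 and r_Q = 2.325 (each k·C_A^n at C_A = 1.667).
Fraction of consumed A going to P: r_P/(r_P+r_Q) = 0.3788.
C_P = 0.3788·C_{A0}·X = 0.3788×5.69×0.707 = 1.52 mol/L; Y_P = C_P/C_{A0} = 0.268.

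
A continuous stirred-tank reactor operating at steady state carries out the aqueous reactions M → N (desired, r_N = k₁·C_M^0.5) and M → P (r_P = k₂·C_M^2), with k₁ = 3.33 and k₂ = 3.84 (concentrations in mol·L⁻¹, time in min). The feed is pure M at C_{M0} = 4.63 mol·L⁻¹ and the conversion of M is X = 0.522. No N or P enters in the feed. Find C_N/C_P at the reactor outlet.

Exit C_M = C_{M0}(1−X) = 4.63×0.478 = 2.213 mol·L⁻¹.
A CSTR operates uniformly at the exit composition, giving r_N = 4.954 and r_P = 18.81 (each k·C_M^n at C_M = 2.213).
Overall selectivity = C_N/C_P = r_Nτ/(r_Pτ) = r_N/r_P = 0.263.

0.263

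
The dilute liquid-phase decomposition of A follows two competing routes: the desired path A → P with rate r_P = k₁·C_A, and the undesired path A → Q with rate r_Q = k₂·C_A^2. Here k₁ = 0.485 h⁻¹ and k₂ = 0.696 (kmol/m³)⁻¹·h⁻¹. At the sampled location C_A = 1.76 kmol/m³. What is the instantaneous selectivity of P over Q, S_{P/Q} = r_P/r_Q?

0.396

S_{P/Q} = r_P/r_Q = (k₁·C_A)/(k₂·C_A^2) = (k₁/k₂)·C_A⁻¹.
= (0.485×1.760) / (0.696×1.760^2) = 0.8536/2.156 = 0.396.
The undesired path is higher order in A, so low C_A (CSTR or dilute feed) favours P.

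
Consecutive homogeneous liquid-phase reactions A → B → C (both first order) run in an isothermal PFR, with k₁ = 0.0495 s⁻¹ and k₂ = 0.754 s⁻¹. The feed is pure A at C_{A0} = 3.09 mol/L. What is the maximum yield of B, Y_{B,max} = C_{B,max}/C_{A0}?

Evaluating C_B at τ_opt = ln(k₂/k₁)/(k₂−k₁) gives C_{B,max}/C_{A0} = (k₁/k₂)^[k₂/(k₂−k₁)].
= (0.0495/0.754)^(0.754/(0.754−0.0495)) = (0.06565)^(1.070) = 0.05422.

0.0542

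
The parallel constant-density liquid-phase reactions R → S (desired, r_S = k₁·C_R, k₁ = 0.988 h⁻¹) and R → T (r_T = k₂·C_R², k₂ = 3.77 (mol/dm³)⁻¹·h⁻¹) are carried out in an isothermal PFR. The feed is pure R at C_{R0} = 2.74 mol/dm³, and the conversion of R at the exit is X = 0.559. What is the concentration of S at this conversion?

0.187 mol/dm³

C_R = C_{R0}(1−X) = 1.208 mol/dm³.
Along a PFR/batch, dC_S/dC_R = −r_S/(r_S+r_T) = −k₁/(k₁+k₂·C_R).
Integrating from C_{R0} to C_R: C_S = (0.988/3.77)·ln[(0.988+3.77·2.74)/(0.988+3.77·1.21)] = 0.2621·ln(11.32/5.543) = 0.1871 mol/dm³.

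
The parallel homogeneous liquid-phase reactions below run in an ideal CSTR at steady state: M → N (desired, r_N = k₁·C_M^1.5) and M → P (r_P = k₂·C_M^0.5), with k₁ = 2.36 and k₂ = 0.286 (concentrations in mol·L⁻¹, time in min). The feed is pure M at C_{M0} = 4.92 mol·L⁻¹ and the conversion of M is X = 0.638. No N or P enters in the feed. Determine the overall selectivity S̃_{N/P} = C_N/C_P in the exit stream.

Exit C_M = C_{M0}(1−X) = 4.92×0.362 = 1.781 mol·L⁻¹.
In a CSTR the entire volume is at exit conditions, so r_N = 2.36×1.781^1.5 = 5.609 and r_P = 0.286×1.781^0.5 = 0.3817.
Overall selectivity = C_N/C_P = r_Nτ/(r_Pτ) = r_N/r_P = 14.7.

14.7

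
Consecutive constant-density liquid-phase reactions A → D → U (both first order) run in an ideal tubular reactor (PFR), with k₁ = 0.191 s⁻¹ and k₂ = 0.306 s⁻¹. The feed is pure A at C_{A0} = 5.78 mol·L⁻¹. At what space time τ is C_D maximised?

For first-order series the maximum of C_D occurs at τ_opt = ln(k₂/k₁)/(k₂−k₁).
= ln(0.306/0.191)/(0.306−0.191) = ln(1.602)/0.1150 = 0.4713/0.1150 = 4.10 s.

4.10 s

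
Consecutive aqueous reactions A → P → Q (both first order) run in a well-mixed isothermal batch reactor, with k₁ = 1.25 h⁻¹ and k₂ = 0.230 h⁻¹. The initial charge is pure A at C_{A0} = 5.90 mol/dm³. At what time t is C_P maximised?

The intermediate peaks when r₁ = r₂, i.e. k₁e^(−k₁t) = k₂e^(−k₂t), giving t_opt = ln(k₂/k₁)/(k₂−k₁).
= ln(0.230/1.25)/(0.230−1.25) = ln(0.1840)/-1.020 = -1.693/-1.020 = 1.66 h.

1.66 h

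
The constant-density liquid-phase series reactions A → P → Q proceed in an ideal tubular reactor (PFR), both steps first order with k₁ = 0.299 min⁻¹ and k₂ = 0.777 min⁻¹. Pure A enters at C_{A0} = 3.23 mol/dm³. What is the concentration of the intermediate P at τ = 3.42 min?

0.585 mol/dm³

For first-order series with pure A initially, C_P(τ) = k₁C_{A0}/(k₂−k₁)·(e^(−k₁τ) − e^(−k₂τ)).
e^(−k₁τ) = e^(−0.299×3.42) = e^(−1.023) = 0.3597; e^(−k₂τ) = e^(−2.657) = 0.07013.
C_P = 0.299×3.23/(0.777−0.299) × (0.3597−0.07013) = 2.020×0.2895 = 0.5850 mol/dm³.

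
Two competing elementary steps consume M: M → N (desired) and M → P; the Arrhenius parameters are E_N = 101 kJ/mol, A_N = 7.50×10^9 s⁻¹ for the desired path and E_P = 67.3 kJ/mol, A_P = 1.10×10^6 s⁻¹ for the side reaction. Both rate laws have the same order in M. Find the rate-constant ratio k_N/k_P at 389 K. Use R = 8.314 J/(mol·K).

k_N/k_P = (A_N/A_P)·exp[−(E_N−E_P)/(RT)] = (A_N/A_P)·exp[(E_P−E_N)/(RT)].
(E_P−E_N)/(RT) = (67.3−101)×10³/(8.314×389) = -33700/3234 = -10.42.
k_N/k_P = (7.50×10^9/1.10×10^6)·exp(-10.42) = 6818 × 2.983×10^-5 = 0.203.
Since E_N > E_P, raising the temperature improves selectivity toward N.

0.203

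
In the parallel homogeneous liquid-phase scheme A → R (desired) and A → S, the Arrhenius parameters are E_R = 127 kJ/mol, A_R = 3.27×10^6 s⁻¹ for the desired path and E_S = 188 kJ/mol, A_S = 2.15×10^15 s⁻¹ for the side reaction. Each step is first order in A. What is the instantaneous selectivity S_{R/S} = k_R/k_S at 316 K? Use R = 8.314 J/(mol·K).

18.4

k_R/k_S = (A_R/A_S)·exp[−(E_R−E_S)/(RT)] = (A_R/A_S)·exp[(E_S−E_R)/(RT)].
(E_S−E_R)/(RT) = (188−127)×10³/(8.314×316) = 61000/2627 = 23.22.
k_R/k_S = (3.27×10^6/2.15×10^15)·exp(23.22) = 1.521×10^-9 × 1.212×10^10 = 18.4.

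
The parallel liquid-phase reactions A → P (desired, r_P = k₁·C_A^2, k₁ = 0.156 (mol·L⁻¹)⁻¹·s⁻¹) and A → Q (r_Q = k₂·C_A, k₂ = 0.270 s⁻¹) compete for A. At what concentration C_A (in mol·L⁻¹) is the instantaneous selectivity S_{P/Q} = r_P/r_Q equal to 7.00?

12.1 mol·L⁻¹

S_{P/Q} = (k₁/k₂)·C_A ⇒ C_A = S·k₂/k₁.
= 7.00×0.270/0.156 = 12.1 mol·L⁻¹.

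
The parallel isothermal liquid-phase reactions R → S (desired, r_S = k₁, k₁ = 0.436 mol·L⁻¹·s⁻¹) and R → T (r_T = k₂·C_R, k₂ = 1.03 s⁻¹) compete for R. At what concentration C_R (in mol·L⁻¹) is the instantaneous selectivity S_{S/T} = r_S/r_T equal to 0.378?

S_{S/T} = (k₁/k₂)·C_R⁻¹ ⇒ C_R = (S·k₂/k₁)^(-1).
= (0.378×1.03/0.436)^(-1) = (0.8930)^(-1) = 1.12 mol·L⁻¹.

1.12 mol·L⁻¹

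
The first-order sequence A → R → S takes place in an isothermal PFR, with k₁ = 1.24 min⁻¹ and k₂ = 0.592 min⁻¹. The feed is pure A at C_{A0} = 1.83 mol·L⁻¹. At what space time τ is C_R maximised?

Setting dC_R/dτ = 0 gives τ_opt = ln(k₂/k₁)/(k₂−k₁).
= ln(0.592/1.24)/(0.592−1.24) = ln(0.4774)/-0.6480 = -0.7394/-0.6480 = 1.14 min.

1.14 min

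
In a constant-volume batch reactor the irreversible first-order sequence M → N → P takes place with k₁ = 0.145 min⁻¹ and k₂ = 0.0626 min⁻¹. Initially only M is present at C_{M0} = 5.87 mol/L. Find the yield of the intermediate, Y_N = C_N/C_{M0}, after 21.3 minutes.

For first-order series with pure M initially, C_N(t) = k₁C_{M0}/(k₂−k₁)·(e^(−k₁t) − e^(−k₂t)).
e^(−k₁t) = e^(−0.145×21.3) = e^(−3.088) = 0.04557; e^(−k₂t) = e^(−1.333) = 0.2636.
C_N = 0.145×5.87/(0.0626−0.145) × (0.04557−0.2636) = (-10.33)×(-0.2180) = 2.252 mol/L.
Y_N = C_N/C_{M0} = 2.252/5.87 = 0.384.

0.384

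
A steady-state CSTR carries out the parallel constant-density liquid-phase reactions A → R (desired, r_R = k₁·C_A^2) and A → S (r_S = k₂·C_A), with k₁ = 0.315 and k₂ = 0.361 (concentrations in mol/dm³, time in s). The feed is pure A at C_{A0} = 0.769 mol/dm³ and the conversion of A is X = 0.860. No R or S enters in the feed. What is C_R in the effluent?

Exit C_A = C_{A0}(1−X) = 0.769×0.140 = 0.1077 mol/dm³.
A CSTR operates uniformly at the exit composition, giving r_R = 0.003651 and r_S = 0.03887 (each k·C_A^n at C_A = 0.1077).
Fraction of consumed A going to R: r_R/(r_R+r_S) = 0.08587.
C_R = 0.08587·C_{A0}·X = 0.08587×0.769×0.860 = 0.0568 mol/dm³.

0.0568 mol/dm³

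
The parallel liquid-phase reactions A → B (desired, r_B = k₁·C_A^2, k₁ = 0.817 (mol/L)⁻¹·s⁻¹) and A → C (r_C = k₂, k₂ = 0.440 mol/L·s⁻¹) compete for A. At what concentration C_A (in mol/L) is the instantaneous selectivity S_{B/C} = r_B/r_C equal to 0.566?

S_{B/C} = (k₁/k₂)·C_A^2 ⇒ C_A = (S·k₂/k₁)^(0.5).
= (0.566×0.440/0.817)^(0.5) = (0.3048)^(0.5) = 0.552 mol/L.

0.552 mol/L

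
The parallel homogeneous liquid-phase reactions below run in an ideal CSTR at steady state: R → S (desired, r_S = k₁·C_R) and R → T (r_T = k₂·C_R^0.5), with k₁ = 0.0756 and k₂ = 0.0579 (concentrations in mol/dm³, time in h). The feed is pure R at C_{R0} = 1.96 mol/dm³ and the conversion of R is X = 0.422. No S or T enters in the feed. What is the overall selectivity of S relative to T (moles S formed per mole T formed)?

1.39

Exit C_R = C_{R0}(1−X) = 1.96×0.578 = 1.133 mol/dm³.
Rates in a CSTR are evaluated at the outlet concentration: r_S = 0.0756×1.133 = 0.08565, r_T = 0.0579×1.133^0.5 = 0.06163.
Overall selectivity = C_S/C_T = r_Sτ/(r_Tτ) = r_S/r_T = 1.39.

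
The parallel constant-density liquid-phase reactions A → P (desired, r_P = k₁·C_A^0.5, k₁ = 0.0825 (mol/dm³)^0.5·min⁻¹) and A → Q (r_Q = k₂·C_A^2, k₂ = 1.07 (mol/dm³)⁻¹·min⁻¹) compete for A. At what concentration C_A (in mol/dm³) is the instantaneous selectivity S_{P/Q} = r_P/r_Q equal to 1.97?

S_{P/Q} = (k₁/k₂)·C_A^-1.5 ⇒ C_A = (S·k₂/k₁)^(1/(-1.5)).
= (1.97×1.07/0.0825)^(-0.6667) = (25.55)^(-0.6667) = 0.115 mol/dm³.

0.115 mol/dm³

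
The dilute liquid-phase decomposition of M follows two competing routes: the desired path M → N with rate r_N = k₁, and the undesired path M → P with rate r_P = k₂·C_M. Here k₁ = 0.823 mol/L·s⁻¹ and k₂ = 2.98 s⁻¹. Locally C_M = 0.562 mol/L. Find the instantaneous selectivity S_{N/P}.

S_{N/P} = r_N/r_P = (k₁)/(k₂·C_M) = (k₁/k₂)·C_M⁻¹.
= (0.823) / (2.98×0.5620) = 0.8230/1.675 = 0.491.
The undesired path is higher order in M, so low C_M (CSTR or dilute feed) favours N.

0.491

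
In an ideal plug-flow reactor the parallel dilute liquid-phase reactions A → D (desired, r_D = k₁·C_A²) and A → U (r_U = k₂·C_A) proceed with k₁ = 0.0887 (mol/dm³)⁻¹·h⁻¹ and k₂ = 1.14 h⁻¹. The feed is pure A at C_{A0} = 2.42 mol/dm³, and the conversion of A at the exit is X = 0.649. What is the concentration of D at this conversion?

0.176 mol/dm³

C_A = C_{A0}(1−X) = 0.8494 mol/dm³.
Along a PFR/batch, dC_U/dC_A = −r_U/(r_D+r_U) = −k₂/(k₂+k₁·C_A).
Integrating from C_{A0} to C_A: C_U = (1.14/0.0887)·ln[(1.14+0.0887·2.42)/(1.14+0.0887·0.849)] = 12.85·ln(1.355/1.215) = 1.395 mol/dm³.
Then C_D = (C_{A0}−C_A) − C_U = 1.571 − 1.395 = 0.1759 mol/dm³.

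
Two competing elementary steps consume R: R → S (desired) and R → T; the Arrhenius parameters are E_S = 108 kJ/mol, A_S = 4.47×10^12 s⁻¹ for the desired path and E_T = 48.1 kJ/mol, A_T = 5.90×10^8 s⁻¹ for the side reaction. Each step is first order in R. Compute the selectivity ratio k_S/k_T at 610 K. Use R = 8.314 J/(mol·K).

Since both paths have the same order in R, the concentration cancels and S_{S/T} = k_S/k_T = (A_S/A_T)·exp[(E_T−E_S)/(RT)].
(E_T−E_S)/(RT) = (48.1−108)×10³/(8.314×610) = -59900/5072 = -11.81.
k_S/k_T = (4.47×10^12/5.90×10^8)·exp(-11.81) = 7576 × 7.422×10^-6 = 0.0562.
Since E_S > E_T, raising the temperature improves selectivity toward S.

0.0562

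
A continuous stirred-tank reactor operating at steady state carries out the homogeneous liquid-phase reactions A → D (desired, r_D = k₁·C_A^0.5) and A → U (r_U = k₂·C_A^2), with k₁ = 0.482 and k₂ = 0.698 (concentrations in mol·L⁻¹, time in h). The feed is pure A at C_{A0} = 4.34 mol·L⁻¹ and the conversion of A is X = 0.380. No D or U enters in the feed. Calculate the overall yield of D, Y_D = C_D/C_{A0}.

0.0514

Exit C_A = C_{A0}(1−X) = 4.34×0.620 = 2.691 mol·L⁻¹.
A CSTR operates uniformly at the exit composition, giving r_D = 0.7907 and r_U = 5.054 (each k·C_A^n at C_A = 2.691).
Fraction of consumed A going to D: r_D/(r_D+r_U) = 0.1353.
C_D = 0.1353·C_{A0}·X = 0.1353×4.34×0.380 = 0.223 mol·L⁻¹; Y_D = C_D/C_{A0} = 0.0514.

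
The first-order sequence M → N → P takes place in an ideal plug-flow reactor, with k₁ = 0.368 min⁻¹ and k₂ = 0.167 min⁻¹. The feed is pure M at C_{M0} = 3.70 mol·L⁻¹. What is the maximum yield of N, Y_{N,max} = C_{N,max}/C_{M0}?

0.519

Evaluating C_N at τ_opt = ln(k₂/k₁)/(k₂−k₁) gives C_{N,max}/C_{M0} = (k₁/k₂)^[k₂/(k₂−k₁)].
= (0.368/0.167)^(0.167/(0.167−0.368)) = (2.204)^(-0.8308) = 0.5187.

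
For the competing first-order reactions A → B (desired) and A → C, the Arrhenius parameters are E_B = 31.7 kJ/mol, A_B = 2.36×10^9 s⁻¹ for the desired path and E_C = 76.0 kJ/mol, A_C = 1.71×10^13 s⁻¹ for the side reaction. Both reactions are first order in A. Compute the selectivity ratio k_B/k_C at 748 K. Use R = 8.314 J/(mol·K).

k_B/k_C = (A_B/A_C)·exp[−(E_B−E_C)/(RT)] = (A_B/A_C)·exp[(E_C−E_B)/(RT)].
(E_C−E_B)/(RT) = (76.0−31.7)×10³/(8.314×748) = 44300/6219 = 7.123.
k_B/k_C = (2.36×10^9/1.71×10^13)·exp(7.123) = 1.380×10^-4 × 1241 = 0.171.

0.171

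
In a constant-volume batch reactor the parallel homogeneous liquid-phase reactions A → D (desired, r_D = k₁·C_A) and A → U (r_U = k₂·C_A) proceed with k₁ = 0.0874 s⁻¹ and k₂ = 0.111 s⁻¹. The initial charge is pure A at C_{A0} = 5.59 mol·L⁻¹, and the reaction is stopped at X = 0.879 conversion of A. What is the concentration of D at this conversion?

2.16 mol·L⁻¹

C_A = C_{A0}(1−X) = 0.6764 mol·L⁻¹.
Both paths are first order in A, so the instantaneous fraction to D is constant: dC_D/d(−C_A) = k₁/(k₁+k₂) = 0.4405.
C_D = 0.4405·(C_{A0}−C_A) = 0.4405×4.914 = 2.16 mol·L⁻¹.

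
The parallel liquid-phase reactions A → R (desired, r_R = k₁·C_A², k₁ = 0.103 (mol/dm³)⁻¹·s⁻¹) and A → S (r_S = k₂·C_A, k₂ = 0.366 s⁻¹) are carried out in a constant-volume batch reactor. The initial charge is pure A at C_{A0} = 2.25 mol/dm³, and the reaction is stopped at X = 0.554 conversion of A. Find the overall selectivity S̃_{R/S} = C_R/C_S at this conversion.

0.451

C_A = C_{A0}(1−X) = 1.003 mol/dm³.
Along a PFR/batch, dC_S/dC_A = −r_S/(r_R+r_S) = −k₂/(k₂+k₁·C_A).
Integrating from C_{A0} to C_A: C_S = (0.366/0.103)·ln[(0.366+0.103·2.25)/(0.366+0.103·1.00)] = 3.553·ln(0.5978/0.4694) = 0.8592 mol/dm³.
Then C_R = (C_{A0}−C_A) − C_S = 1.247 − 0.8592 = 0.3873 mol/dm³.
S̃_{R/S} = C_R/C_S = 0.3873/0.8592 = 0.451.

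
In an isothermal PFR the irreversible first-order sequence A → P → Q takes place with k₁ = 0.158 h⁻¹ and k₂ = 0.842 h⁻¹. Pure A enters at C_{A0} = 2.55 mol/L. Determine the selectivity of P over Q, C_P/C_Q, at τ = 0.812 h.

Solving the coupled first-order balances gives C_P(τ) = [k₁/(k₂−k₁)]·C_{A0}·(e^(−k₁τ) − e^(−k₂τ)).
e^(−k₁τ) = e^(−0.158×0.812) = e^(−0.1283) = 0.8796; e^(−k₂τ) = e^(−0.6837) = 0.5047.
C_P = 0.158×2.55/(0.842−0.158) × (0.8796−0.5047) = 0.5890×0.3748 = 0.2208 mol/L.
C_A = C_{A0}e^(−k₁τ) = 2.243 mol/L, so C_Q = C_{A0}−C_A−C_P = 0.08624 mol/L; C_P/C_Q = 2.56.

2.56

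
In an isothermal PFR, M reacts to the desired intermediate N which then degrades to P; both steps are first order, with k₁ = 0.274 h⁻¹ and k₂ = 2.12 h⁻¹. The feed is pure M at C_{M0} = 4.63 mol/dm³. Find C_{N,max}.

At the optimum, C_{N,max}/C_{M0} = (k₁/k₂)^[k₂/(k₂−k₁)].
= (0.274/2.12)^(2.12/(2.12−0.274)) = (0.1292)^(1.148) = 0.09539.
C_{N,max} = 0.09539×4.63 = 0.442 mol/dm³.

0.442 mol/dm³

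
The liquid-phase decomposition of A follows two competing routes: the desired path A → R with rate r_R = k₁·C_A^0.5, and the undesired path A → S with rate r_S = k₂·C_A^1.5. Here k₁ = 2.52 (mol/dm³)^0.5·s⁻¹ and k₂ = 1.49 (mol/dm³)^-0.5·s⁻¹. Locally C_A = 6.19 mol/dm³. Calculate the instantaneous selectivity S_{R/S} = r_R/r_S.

S_{R/S} = r_R/r_S = (k₁·C_A^0.5)/(k₂·C_A^1.5) = (k₁/k₂)·C_A⁻¹.
= (2.52×6.190^0.5) / (1.49×6.190^1.5) = 6.270/22.95 = 0.273.

0.273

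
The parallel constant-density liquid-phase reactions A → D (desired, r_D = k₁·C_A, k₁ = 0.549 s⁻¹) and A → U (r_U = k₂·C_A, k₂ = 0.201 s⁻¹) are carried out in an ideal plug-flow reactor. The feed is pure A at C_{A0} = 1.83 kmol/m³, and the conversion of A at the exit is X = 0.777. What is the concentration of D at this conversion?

C_A = C_{A0}(1−X) = 0.4081 kmol/m³.
Both paths are first order in A, so the instantaneous fraction to D is constant: dC_D/d(−C_A) = k₁/(k₁+k₂) = 0.7320.
C_D = 0.7320·(C_{A0}−C_A) = 0.7320×1.422 = 1.04 kmol/m³.

1.04 kmol/m³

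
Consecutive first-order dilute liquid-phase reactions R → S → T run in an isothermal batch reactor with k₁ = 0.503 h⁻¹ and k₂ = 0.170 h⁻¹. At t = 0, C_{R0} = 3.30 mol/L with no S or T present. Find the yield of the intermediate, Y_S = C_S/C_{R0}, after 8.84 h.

0.318

The intermediate concentration in a first-order A→B→C sequence is C_S = k₁C_{R0}(e^(−k₁t) − e^(−k₂t))/(k₂−k₁).
e^(−k₁t) = e^(−0.503×8.84) = e^(−4.447) = 0.01172; e^(−k₂t) = e^(−1.503) = 0.2225.
C_S = 0.503×3.30/(0.170−0.503) × (0.01172−0.2225) = (-4.985)×(-0.2108) = 1.051 mol/L.
Y_S = C_S/C_{R0} = 1.051/3.30 = 0.318.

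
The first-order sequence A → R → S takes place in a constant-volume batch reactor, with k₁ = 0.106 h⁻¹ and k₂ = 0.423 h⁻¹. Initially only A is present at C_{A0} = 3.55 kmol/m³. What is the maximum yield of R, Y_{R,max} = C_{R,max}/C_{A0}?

At the optimum, C_{R,max}/C_{A0} = (k₁/k₂)^[k₂/(k₂−k₁)].
= (0.106/0.423)^(0.423/(0.423−0.106)) = (0.2506)^(1.334) = 0.1578.

0.158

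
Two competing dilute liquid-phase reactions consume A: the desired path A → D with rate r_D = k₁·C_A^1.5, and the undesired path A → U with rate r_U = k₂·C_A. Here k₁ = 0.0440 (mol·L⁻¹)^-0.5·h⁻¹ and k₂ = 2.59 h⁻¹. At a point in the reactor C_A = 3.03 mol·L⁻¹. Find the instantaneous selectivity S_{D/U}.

S_{D/U} = r_D/r_U = (k₁·C_A^1.5)/(k₂·C_A) = (k₁/k₂)·C_A^0.5.
= (0.0440×3.030^1.5) / (2.59×3.030) = 0.2321/7.848 = 0.0296.
Since the desired path is higher order in A, keeping C_A high (PFR or concentrated feed) favours D.

0.0296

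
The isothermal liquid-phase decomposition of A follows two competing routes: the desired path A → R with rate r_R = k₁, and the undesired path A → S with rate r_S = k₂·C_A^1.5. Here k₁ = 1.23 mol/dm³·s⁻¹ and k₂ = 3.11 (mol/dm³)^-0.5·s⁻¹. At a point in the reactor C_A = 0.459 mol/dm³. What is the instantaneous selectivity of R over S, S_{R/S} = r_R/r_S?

1.27

S_{R/S} = r_R/r_S = (k₁)/(k₂·C_A^1.5) = (k₁/k₂)·C_A^-1.5.
= (1.23) / (3.11×0.4590^1.5) = 1.230/0.9671 = 1.27.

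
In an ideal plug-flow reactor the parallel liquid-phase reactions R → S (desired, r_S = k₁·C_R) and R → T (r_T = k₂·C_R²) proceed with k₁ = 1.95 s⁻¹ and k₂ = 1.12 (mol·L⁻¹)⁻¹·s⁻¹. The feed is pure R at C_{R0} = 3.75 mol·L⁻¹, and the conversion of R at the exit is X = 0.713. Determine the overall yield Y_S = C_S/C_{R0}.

0.310

C_R = C_{R0}(1−X) = 1.076 mol·L⁻¹.
Along a PFR/batch, dC_S/dC_R = −r_S/(r_S+r_T) = −k₁/(k₁+k₂·C_R).
Integrating from C_{R0} to C_R: C_S = (1.95/1.12)·ln[(1.95+1.12·3.75)/(1.95+1.12·1.08)] = 1.741·ln(6.150/3.155) = 1.162 mol·L⁻¹.
Y_S = C_S/C_{R0} = 1.162/3.75 = 0.310.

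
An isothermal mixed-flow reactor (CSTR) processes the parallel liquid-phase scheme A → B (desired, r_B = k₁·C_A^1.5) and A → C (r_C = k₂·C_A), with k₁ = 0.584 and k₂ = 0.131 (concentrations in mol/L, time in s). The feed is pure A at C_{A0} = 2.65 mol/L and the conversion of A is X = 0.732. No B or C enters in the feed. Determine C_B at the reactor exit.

1.53 mol/L

Exit C_A = C_{A0}(1−X) = 2.65×0.268 = 0.7102 mol/L.
Rates in a CSTR are evaluated at the outlet concentration: r_B = 0.584×0.7102^1.5 = 0.3495, r_C = 0.131×0.7102 = 0.09304.
Fraction of consumed A going to B: r_B/(r_B+r_C) = 0.7898.
C_B = 0.7898·C_{A0}·X = 0.7898×2.65×0.732 = 1.53 mol/L.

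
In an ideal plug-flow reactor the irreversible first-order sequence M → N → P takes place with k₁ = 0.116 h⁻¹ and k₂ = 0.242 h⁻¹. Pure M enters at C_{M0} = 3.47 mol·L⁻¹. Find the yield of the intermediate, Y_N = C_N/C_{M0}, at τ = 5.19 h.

0.242

For first-order series with pure M initially, C_N(τ) = k₁C_{M0}/(k₂−k₁)·(e^(−k₁τ) − e^(−k₂τ)).
e^(−k₁τ) = e^(−0.116×5.19) = e^(−0.6020) = 0.5477; e^(−k₂τ) = e^(−1.256) = 0.2848.
C_N = 0.116×3.47/(0.242−0.116) × (0.5477−0.2848) = 3.195×0.2629 = 0.8399 mol·L⁻¹.
Y_N = C_N/C_{M0} = 0.8399/3.47 = 0.242.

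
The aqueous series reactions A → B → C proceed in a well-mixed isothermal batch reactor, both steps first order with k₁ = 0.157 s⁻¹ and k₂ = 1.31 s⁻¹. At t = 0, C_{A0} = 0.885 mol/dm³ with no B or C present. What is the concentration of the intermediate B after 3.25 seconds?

For first-order series with pure A initially, C_B(t) = k₁C_{A0}/(k₂−k₁)·(e^(−k₁t) − e^(−k₂t)).
e^(−k₁t) = e^(−0.157×3.25) = e^(−0.5102) = 0.6003; e^(−k₂t) = e^(−4.258) = 0.01416.
C_B = 0.157×0.885/(1.31−0.157) × (0.6003−0.01416) = 0.1205×0.5862 = 0.07064 mol/dm³.

0.0706 mol/dm³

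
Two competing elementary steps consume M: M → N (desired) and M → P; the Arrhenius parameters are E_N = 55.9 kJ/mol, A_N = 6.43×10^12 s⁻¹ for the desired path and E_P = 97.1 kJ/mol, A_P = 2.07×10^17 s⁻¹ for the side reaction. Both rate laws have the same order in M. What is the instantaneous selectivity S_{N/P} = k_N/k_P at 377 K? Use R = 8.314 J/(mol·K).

15.9

With equal orders, S_{N/P} = k_N/k_P = (A_N/A_P)·exp[(E_P−E_N)/(RT)].
(E_P−E_N)/(RT) = (97.1−55.9)×10³/(8.314×377) = 41200/3134 = 13.14.
k_N/k_P = (6.43×10^12/2.07×10^17)·exp(13.14) = 3.106×10^-5 × 5.112×10^5 = 15.9.
Since E_N < E_P, lowering the temperature improves selectivity toward N.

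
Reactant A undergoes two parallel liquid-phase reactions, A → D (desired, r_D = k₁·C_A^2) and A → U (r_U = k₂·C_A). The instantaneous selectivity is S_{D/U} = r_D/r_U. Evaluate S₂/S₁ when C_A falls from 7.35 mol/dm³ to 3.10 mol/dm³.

0.422

S_{D/U} = (k₁/k₂)·C_A, so S₂/S₁ = (C_{A,2}/C_{A,1}).
= 3.10/7.35 = 0.422.
Selectivity toward D falls as C_A falls — high-concentration operation is favoured.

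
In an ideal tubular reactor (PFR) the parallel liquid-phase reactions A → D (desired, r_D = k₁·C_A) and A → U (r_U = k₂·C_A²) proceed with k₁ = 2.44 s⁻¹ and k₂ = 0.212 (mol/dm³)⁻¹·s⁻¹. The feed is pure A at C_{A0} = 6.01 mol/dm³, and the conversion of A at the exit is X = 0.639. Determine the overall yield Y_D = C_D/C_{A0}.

C_A = C_{A0}(1−X) = 2.170 mol/dm³.
Along a PFR/batch, dC_D/dC_A = −r_D/(r_D+r_U) = −k₁/(k₁+k₂·C_A).
Integrating from C_{A0} to C_A: C_D = (2.44/0.212)·ln[(2.44+0.212·6.01)/(2.44+0.212·2.17)] = 11.51·ln(3.714/2.900) = 2.848 mol/dm³.
Y_D = C_D/C_{A0} = 2.848/6.01 = 0.474.

0.474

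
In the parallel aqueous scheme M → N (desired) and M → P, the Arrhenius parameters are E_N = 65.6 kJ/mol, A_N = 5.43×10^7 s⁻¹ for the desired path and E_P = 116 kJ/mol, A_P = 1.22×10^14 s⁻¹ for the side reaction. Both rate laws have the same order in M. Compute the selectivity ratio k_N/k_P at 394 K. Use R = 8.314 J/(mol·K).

2.14

With equal orders, S_{N/P} = k_N/k_P = (A_N/A_P)·exp[(E_P−E_N)/(RT)].
(E_P−E_N)/(RT) = (116−65.6)×10³/(8.314×394) = 50400/3276 = 15.39.
k_N/k_P = (5.43×10^7/1.22×10^14)·exp(15.39) = 4.451×10^-7 × 4.809×10^6 = 2.14.
Since E_N < E_P, lowering the temperature improves selectivity toward N.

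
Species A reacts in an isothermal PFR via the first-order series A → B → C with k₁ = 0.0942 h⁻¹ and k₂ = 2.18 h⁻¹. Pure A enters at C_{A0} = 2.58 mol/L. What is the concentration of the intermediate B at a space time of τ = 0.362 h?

For first-order series with pure A initially, C_B(τ) = k₁C_{A0}/(k₂−k₁)·(e^(−k₁τ) − e^(−k₂τ)).
e^(−k₁τ) = e^(−0.0942×0.362) = e^(−0.03410) = 0.9665; e^(−k₂τ) = e^(−0.7892) = 0.4542.
C_B = 0.0942×2.58/(2.18−0.0942) × (0.9665−0.4542) = 0.1165×0.5122 = 0.05969 mol/L.

0.0597 mol/L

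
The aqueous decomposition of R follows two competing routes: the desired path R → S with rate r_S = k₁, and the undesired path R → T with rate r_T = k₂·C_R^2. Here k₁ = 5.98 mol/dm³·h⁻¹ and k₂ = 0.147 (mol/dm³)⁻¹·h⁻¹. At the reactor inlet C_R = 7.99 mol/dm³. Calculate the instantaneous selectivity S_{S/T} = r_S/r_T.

0.637

S_{S/T} = r_S/r_T = (k₁)/(k₂·C_R^2) = (k₁/k₂)·C_R^-2.
= (5.98) / (0.147×7.990^2) = 5.980/9.384 = 0.637.
The undesired path is higher order in R, so low C_R (CSTR or dilute feed) favours S.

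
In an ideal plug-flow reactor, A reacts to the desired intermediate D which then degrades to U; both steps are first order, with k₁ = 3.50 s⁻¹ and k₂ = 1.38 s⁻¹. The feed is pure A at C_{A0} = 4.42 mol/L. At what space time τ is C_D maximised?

0.439 s

For first-order series the maximum of C_D occurs at τ_opt = ln(k₂/k₁)/(k₂−k₁).
= ln(1.38/3.50)/(1.38−3.50) = ln(0.3943)/-2.120 = -0.9307/-2.120 = 0.439 s.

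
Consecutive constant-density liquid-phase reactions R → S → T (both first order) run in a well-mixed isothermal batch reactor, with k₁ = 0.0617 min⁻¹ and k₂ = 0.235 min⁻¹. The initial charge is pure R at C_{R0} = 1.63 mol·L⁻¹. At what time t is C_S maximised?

7.72 min

Setting dC_S/dt = 0 gives t_opt = ln(k₂/k₁)/(k₂−k₁).
= ln(0.235/0.0617)/(0.235−0.0617) = ln(3.809)/0.1733 = 1.337/0.1733 = 7.72 min.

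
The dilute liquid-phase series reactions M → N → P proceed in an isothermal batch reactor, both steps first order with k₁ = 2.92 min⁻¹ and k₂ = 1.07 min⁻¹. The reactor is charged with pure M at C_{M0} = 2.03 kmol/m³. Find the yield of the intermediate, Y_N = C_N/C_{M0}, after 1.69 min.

For first-order series with pure M initially, C_N(t) = k₁C_{M0}/(k₂−k₁)·(e^(−k₁t) − e^(−k₂t)).
e^(−k₁t) = e^(−2.92×1.69) = e^(−4.935) = 0.007192; e^(−k₂t) = e^(−1.808) = 0.1639.
C_N = 2.92×2.03/(1.07−2.92) × (0.007192−0.1639) = (-3.204)×(-0.1567) = 0.5022 kmol/m³.
Y_N = C_N/C_{M0} = 0.5022/2.03 = 0.247.

0.247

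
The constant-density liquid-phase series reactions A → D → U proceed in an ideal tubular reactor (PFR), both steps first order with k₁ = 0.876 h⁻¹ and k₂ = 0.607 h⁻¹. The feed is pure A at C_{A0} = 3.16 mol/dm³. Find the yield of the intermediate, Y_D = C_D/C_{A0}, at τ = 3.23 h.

0.266

For first-order series with pure A initially, C_D(τ) = k₁C_{A0}/(k₂−k₁)·(e^(−k₁τ) − e^(−k₂τ)).
e^(−k₁τ) = e^(−0.876×3.23) = e^(−2.829) = 0.05904; e^(−k₂τ) = e^(−1.961) = 0.1408.
C_D = 0.876×3.16/(0.607−0.876) × (0.05904−0.1408) = (-10.29)×(-0.08173) = 0.8410 mol/dm³.
Y_D = C_D/C_{A0} = 0.8410/3.16 = 0.266.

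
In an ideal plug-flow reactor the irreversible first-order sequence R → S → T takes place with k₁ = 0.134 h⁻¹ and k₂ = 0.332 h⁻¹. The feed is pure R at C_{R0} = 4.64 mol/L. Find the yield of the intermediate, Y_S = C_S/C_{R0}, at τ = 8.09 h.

For first-order series with pure R initially, C_S(τ) = k₁C_{R0}/(k₂−k₁)·(e^(−k₁τ) − e^(−k₂τ)).
e^(−k₁τ) = e^(−0.134×8.09) = e^(−1.084) = 0.3382; e^(−k₂τ) = e^(−2.686) = 0.06816.
C_S = 0.134×4.64/(0.332−0.134) × (0.3382−0.06816) = 3.140×0.2701 = 0.8480 mol/L.
Y_S = C_S/C_{R0} = 0.8480/4.64 = 0.183.

0.183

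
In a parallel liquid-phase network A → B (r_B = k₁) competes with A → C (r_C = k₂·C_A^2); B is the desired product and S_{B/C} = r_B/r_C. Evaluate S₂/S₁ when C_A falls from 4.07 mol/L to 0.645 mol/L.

S_{B/C} = (k₁/k₂)·C_A^-2, so S₂/S₁ = (C_{A,2}/C_{A,1})^-2.
= (0.645/4.07)^(-2) = (0.1585)^(-2) = 39.8.
Selectivity toward B rises as C_A falls — low-concentration operation is favoured.

39.8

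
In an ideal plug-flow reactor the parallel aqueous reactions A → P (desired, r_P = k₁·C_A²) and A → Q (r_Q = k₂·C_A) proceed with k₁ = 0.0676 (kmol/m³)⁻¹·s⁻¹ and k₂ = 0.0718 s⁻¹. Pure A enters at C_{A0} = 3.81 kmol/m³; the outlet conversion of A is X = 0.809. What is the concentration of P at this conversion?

C_A = C_{A0}(1−X) = 0.7277 kmol/m³.
Along a PFR/batch, dC_Q/dC_A = −r_Q/(r_P+r_Q) = −k₂/(k₂+k₁·C_A).
Integrating from C_{A0} to C_A: C_Q = (0.0718/0.0676)·ln[(0.0718+0.0676·3.81)/(0.0718+0.0676·0.728)] = 1.062·ln(0.3294/0.1210) = 1.064 kmol/m³.
Then C_P = (C_{A0}−C_A) − C_Q = 3.082 − 1.064 = 2.019 kmol/m³.

2.02 kmol/m³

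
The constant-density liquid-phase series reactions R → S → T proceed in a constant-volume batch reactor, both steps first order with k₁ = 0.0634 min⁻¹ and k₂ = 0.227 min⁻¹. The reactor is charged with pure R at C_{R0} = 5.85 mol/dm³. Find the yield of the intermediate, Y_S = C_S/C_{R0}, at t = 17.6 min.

The intermediate concentration in a first-order A→B→C sequence is C_S = k₁C_{R0}(e^(−k₁t) − e^(−k₂t))/(k₂−k₁).
e^(−k₁t) = e^(−0.0634×17.6) = e^(−1.116) = 0.3276; e^(−k₂t) = e^(−3.995) = 0.01840.
C_S = 0.0634×5.85/(0.227−0.0634) × (0.3276−0.01840) = 2.267×0.3092 = 0.7011 mol/dm³.
Y_S = C_S/C_{R0} = 0.7011/5.85 = 0.120.

0.120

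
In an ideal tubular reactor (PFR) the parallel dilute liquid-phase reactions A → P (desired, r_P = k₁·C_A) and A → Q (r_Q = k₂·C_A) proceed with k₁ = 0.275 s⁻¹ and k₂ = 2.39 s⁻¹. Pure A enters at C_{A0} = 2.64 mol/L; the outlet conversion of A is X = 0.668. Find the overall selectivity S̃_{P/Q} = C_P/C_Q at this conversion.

0.115

C_A = C_{A0}(1−X) = 0.8765 mol/L.
Both paths are first order in A, so the instantaneous fraction to P is constant: dC_P/d(−C_A) = k₁/(k₁+k₂) = 0.1032.
C_P = 0.1032·(C_{A0}−C_A) = 0.1032×1.764 = 0.182 mol/L.
C_Q = (C_{A0}−C_A)−C_P = 1.582 mol/L; S̃_{P/Q} = 0.1820/1.582 = 0.115.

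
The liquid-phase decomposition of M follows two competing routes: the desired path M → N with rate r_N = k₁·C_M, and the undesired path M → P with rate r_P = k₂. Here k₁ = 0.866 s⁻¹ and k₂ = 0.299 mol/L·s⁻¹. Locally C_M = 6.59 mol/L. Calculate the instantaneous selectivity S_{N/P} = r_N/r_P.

S_{N/P} = r_N/r_P = (k₁·C_M)/(k₂) = (k₁/k₂)·C_M.
= (0.866×6.590) / (0.299) = 5.707/0.2990 = 19.1.

19.1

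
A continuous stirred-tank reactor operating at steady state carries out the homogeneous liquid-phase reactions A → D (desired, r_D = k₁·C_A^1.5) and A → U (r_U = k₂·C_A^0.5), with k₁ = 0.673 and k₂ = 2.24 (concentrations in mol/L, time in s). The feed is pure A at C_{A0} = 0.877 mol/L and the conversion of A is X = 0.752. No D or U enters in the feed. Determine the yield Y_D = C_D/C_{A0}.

Exit C_A = C_{A0}(1−X) = 0.877×0.248 = 0.2175 mol/L.
A CSTR operates uniformly at the exit composition, giving r_D = 0.06826 and r_U = 1.045 (each k·C_A^n at C_A = 0.2175).
Fraction of consumed A going to D: r_D/(r_D+r_U) = 0.06134.
C_D = 0.06134·C_{A0}·X = 0.06134×0.877×0.752 = 0.0405 mol/L; Y_D = C_D/C_{A0} = 0.0461.

0.0461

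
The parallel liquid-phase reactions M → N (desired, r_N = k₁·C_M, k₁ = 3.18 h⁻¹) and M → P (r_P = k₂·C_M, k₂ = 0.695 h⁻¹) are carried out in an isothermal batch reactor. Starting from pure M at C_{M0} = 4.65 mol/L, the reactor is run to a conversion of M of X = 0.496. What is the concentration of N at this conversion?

1.89 mol/L

C_M = C_{M0}(1−X) = 2.344 mol/L.
Both paths are first order in M, so the instantaneous fraction to N is constant: dC_N/d(−C_M) = k₁/(k₁+k₂) = 0.8206.
C_N = 0.8206·(C_{M0}−C_M) = 0.8206×2.306 = 1.89 mol/L.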